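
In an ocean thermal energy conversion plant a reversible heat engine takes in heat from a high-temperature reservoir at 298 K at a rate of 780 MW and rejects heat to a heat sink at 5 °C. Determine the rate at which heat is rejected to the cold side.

T_C = 5 °C → 5 + 273.15 = 278.15 K.
For a reversible engine, η = 1 − T_C/T_H = 1 − 278.15/298.00 = 0.0666.
For a reversible cycle Q_C/Q_H = T_C/T_H, so Q_C = 780 × 278.15/298.00 = 728.0 MW.

Q̇_C ≈ 728.0 MW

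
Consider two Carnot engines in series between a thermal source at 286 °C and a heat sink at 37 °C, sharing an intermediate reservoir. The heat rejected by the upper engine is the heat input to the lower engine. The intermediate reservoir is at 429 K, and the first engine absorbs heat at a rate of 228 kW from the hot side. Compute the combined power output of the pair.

Ẇ_total ≈ 102 kW

T_H = 286 °C → 286 + 273.15 = 559.15 K.
T_C = 37 °C → 37 + 273.15 = 310.15 K.
Two reversible stages in series are equivalent to a single Carnot engine between T_H and T_C, so η_total = 1 − T_C/T_H = 1 − 310.15/559.15 = 0.4453.
W_total = η_total · Q_H = 0.4453 × 228 = 102 kW.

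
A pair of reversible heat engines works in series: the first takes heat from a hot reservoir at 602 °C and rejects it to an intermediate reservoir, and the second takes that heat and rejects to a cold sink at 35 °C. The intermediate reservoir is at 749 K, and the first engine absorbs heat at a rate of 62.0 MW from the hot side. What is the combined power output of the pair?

T_H = 602 °C → 602 + 273.15 = 875.15 K.
T_C = 35 °C → 35 + 273.15 = 308.15 K.
Two reversible stages in series are equivalent to a single Carnot engine between T_H and T_C, so η_total = 1 − T_C/T_H = 1 − 308.15/875.15 = 0.6479.
W_total = η_total · Q_H = 0.6479 × 62.0 = 40.2 MW.

Ẇ_total ≈ 40.2 MW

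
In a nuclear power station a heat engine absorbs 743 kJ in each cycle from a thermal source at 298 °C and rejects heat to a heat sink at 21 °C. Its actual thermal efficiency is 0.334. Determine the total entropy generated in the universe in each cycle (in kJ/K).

T_H = 298 °C → 298 + 273.15 = 571.15 K.
T_C = 21 °C → 21 + 273.15 = 294.15 K.
W = η·Q_H = 0.334 × 743 = 248.2 kJ, so Q_C = Q_H − W = 494.8 kJ.
Entropy balance on the reservoirs: −Q_H/T_H = -1.301 kJ/K, +Q_C/T_C = 1.682 kJ/K.
ΔS_univ = −Q_H/T_H + Q_C/T_C = 0.3814 kJ/K (> 0, since η = 0.334 < η_Carnot = 0.485).

ΔS_univ ≈ 0.3814 kJ/K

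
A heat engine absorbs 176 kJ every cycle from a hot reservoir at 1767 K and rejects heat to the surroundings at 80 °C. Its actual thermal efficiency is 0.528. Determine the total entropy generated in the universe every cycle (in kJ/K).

T_C = 80 °C → 80 + 273.15 = 353.15 K.
W = η·Q_H = 0.528 × 176 = 92.93 kJ, so Q_C = Q_H − W = 83.07 kJ.
Entropy balance on the reservoirs: −Q_H/T_H = -0.09960 kJ/K, +Q_C/T_C = 0.2352 kJ/K.
ΔS_univ = −Q_H/T_H + Q_C/T_C = 0.1356 kJ/K (> 0, since η = 0.528 < η_Carnot = 0.800).

ΔS_univ ≈ 0.1356 kJ/K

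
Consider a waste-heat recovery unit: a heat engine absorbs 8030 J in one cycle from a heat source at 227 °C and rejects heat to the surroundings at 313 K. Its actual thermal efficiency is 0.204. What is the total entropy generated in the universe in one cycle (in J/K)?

ΔS_univ ≈ 4.37 J/K

T_H = 227 °C → 227 + 273.15 = 500.15 K.
W = η·Q_H = 0.204 × 8030 = 1638 J, so Q_C = Q_H − W = 6392 J.
Reservoir entropy changes: ΔS_H = −Q_H/T_H = −8030/500.15 = -16.06 J/K and ΔS_C = +Q_C/T_C = 6392/313.00 = 20.42 J/K.
ΔS_univ = −Q_H/T_H + Q_C/T_C = 4.37 J/K (> 0, since η = 0.204 < η_Carnot = 0.374).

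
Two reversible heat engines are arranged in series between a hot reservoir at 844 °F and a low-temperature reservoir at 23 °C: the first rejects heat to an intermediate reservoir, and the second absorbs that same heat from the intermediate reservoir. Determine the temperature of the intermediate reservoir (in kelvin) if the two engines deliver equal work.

T_H = 844 °F → (844 − 32) × 5/9 = 451.11 °C = 724.26 K.
T_C = 23 °C → 23 + 273.15 = 296.15 K.
For reversible stages Q_m = Q_H·(T_m/T_H). Setting W₁ = Q_H(1 − T_m/T_H) equal to W₂ = Q_m(1 − T_C/T_m) = Q_H·(T_m − T_C)/T_H gives T_H − T_m = T_m − T_C, so T_m = (T_H + T_C)/2 = (724.26 + 296.15)/2 = 510 K.

T_m ≈ 510 K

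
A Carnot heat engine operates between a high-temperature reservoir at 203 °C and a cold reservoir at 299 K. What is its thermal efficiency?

η ≈ 0.372

T_H = 203 °C → 203 + 273.15 = 476.15 K.
Since the cycle is reversible, η = 1 − T_C/T_H = 1 − 299.00/476.15 = 0.372.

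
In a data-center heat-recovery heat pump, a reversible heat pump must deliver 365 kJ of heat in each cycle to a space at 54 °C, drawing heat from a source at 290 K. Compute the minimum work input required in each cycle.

T_H = 54 °C → 54 + 273.15 = 327.15 K.
COP_HP = T_H/(T_H − T_C) = 327.15/37.15 = 8.8062.
W = Q_H/COP_HP = 365/8.8062 = 41.45 kJ.

W_in ≈ 41.45 kJ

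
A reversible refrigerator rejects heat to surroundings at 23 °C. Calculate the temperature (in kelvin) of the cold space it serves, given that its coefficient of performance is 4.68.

T_C ≈ 244 K

T_H = 23 °C → 23 + 273.15 = 296.15 K.
COP_R = T_C/(T_H − T_C) ⇒ T_C = T_H·COP_R/(1 + COP_R) = 296.15 × 4.68/(1 + 4.68) = 244 K.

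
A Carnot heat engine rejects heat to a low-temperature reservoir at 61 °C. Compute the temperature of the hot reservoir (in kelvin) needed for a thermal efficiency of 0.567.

T_C = 61 °C → 61 + 273.15 = 334.15 K.
From η = 1 − T_C/T_H, solving for T_H gives T_H = T_C/(1 − η) = 334.15/(1 − 0.567) = 772 K.

T_H ≈ 772 K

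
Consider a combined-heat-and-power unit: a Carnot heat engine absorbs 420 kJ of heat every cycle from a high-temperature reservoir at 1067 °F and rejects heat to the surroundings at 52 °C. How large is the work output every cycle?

T_H = 1067 °F → (1067 − 32) × 5/9 = 575.00 °C = 848.15 K.
T_C = 52 °C → 52 + 273.15 = 325.15 K.
η_rev = 1 − T_C/T_H = 1 − 325.15/848.15 = 0.6166.
W = η·Q_H = 0.6166 × 420 = 259 kJ.

W ≈ 259 kJ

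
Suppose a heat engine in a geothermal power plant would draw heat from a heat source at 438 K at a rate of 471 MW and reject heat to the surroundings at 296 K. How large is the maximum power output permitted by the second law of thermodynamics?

Ẇ_max ≈ 153 MW

By the Carnot theorem, η_max = 1 − T_C/T_H = 1 − 296.00/438.00 = 0.3242.
W_max = η_max · Q_H = 0.3242 × 471 = 153 MW.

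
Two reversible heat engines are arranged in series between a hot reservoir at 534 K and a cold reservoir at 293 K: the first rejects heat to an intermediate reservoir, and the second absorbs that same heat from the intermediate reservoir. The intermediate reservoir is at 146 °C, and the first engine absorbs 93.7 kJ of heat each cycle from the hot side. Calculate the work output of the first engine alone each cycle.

W₁ ≈ 20.15 kJ

T_m = 146 °C → 146 + 273.15 = 419.15 K.
First-stage efficiency η₁ = 1 − T_m/T_H = 1 − 419.15/534.00 = 0.2151.
W₁ = η₁·Q_H = 0.2151 × 93.7 = 20.15 kJ.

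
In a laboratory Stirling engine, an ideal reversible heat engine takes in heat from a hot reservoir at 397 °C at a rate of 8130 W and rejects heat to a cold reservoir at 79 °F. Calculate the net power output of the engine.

T_H = 397 °C → 397 + 273.15 = 670.15 K.
T_C = 79 °F → (79 − 32) × 5/9 = 26.11 °C = 299.26 K.
The Carnot efficiency is η = 1 − T_C/T_H = 1 − 299.26/670.15 = 0.5534.
W = η·Q_H = 0.5534 × 8130 = 4499 W.

Ẇ ≈ 4499 W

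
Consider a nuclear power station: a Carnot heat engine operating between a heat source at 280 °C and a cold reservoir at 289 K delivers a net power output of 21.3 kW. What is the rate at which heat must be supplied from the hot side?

Q̇_H ≈ 44.6 kW

T_H = 280 °C → 280 + 273.15 = 553.15 K.
Carnot efficiency: η = 1 − T_C/T_H = 1 − 289.00/553.15 = 0.4775.
Q_H = W/η = 21.3/0.4775 = 44.6 kW.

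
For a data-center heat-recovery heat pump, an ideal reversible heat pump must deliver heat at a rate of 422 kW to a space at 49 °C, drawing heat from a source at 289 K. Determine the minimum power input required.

Ẇ_in ≈ 43.4 kW

T_H = 49 °C → 49 + 273.15 = 322.15 K.
COP_HP = T_H/(T_H − T_C) = 322.15/33.15 = 9.7179.
W = Q_H/COP_HP = 422/9.7179 = 43.4 kW.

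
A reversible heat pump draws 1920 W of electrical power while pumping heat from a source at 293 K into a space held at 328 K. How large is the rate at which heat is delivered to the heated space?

Q̇_H ≈ 18000 W

Reversible heating COP: COP_HP = T_H/(T_H − T_C) = 328.00/35.00 = 9.3714.
Q_H = COP_HP · W = 9.3714 × 1920 = 18000 W.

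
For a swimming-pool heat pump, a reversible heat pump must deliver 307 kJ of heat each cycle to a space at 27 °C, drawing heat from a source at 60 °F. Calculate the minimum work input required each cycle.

W_in ≈ 11.71 kJ

T_H = 27 °C → 27 + 273.15 = 300.15 K.
T_C = 60 °F → (60 − 32) × 5/9 = 15.56 °C = 288.71 K.
Reversible heating COP: COP_HP = T_H/(T_H − T_C) = 300.15/11.44 = 26.2267.
W = Q_H/COP_HP = 307/26.2267 = 11.71 kJ.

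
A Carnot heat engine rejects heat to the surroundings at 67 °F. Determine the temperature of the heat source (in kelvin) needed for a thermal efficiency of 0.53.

T_H ≈ 622.5 K

T_C = 67 °F → (67 − 32) × 5/9 = 19.44 °C = 292.59 K.
From η = 1 − T_C/T_H, solving for T_H gives T_H = T_C/(1 − η) = 292.59/(1 − 0.53) = 622.5 K.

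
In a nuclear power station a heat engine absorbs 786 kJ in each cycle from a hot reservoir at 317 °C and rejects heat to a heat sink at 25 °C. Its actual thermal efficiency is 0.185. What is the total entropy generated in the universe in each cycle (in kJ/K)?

T_H = 317 °C → 317 + 273.15 = 590.15 K.
T_C = 25 °C → 25 + 273.15 = 298.15 K.
W = η·Q_H = 0.185 × 786 = 145.4 kJ, so Q_C = Q_H − W = 640.6 kJ.
The hot reservoir loses entropy Q_H/T_H = 786/590.15 = 1.332 kJ/K; the cold reservoir gains Q_C/T_C = 640.6/298.15 = 2.149 kJ/K.
ΔS_univ = −Q_H/T_H + Q_C/T_C = 0.817 kJ/K (> 0, since η = 0.185 < η_Carnot = 0.495).

ΔS_univ ≈ 0.817 kJ/K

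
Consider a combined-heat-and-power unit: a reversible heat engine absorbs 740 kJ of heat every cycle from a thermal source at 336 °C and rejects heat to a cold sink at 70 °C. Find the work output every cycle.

T_H = 336 °C → 336 + 273.15 = 609.15 K.
T_C = 70 °C → 70 + 273.15 = 343.15 K.
η_rev = 1 − T_C/T_H = 1 − 343.15/609.15 = 0.4367.
W = η·Q_H = 0.4367 × 740 = 323 kJ.

W ≈ 323 kJ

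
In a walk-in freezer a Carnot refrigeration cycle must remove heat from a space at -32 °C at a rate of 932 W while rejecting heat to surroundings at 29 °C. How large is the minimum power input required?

Ẇ_in ≈ 235.8 W

T_H = 29 °C → 29 + 273.15 = 302.15 K.
T_C = -32 °C → -32 + 273.15 = 241.15 K.
The reversible coefficient of performance is COP_R = T_C/(T_H − T_C) = 241.15/61.00 = 3.9533.
W = Q_C/COP_R = 932/3.9533 = 235.8 W.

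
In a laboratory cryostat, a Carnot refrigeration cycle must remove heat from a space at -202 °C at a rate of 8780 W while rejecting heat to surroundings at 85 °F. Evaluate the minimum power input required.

Ẇ_in ≈ 28600 W

T_H = 85 °F → (85 − 32) × 5/9 = 29.44 °C = 302.59 K.
T_C = -202 °C → -202 + 273.15 = 71.15 K.
COP_R = T_C/(T_H − T_C) = 71.15/231.44 = 0.3074.
W = Q_C/COP_R = 8780/0.3074 = 28600 W.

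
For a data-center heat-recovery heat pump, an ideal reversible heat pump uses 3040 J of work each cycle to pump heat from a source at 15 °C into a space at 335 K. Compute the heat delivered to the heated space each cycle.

T_C = 15 °C → 15 + 273.15 = 288.15 K.
The Carnot heat-pump COP is COP_HP = T_H/(T_H − T_C) = 335.00/46.85 = 7.1505.
Q_H = COP_HP · W = 7.1505 × 3040 = 21700 J.

Q_H ≈ 21700 J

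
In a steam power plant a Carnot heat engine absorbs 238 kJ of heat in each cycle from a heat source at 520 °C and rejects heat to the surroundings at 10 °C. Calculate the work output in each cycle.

W ≈ 153 kJ

T_H = 520 °C → 520 + 273.15 = 793.15 K.
T_C = 10 °C → 10 + 273.15 = 283.15 K.
Since the cycle is reversible, η = 1 − T_C/T_H = 1 − 283.15/793.15 = 0.6430.
W = η·Q_H = 0.6430 × 238 = 153 kJ.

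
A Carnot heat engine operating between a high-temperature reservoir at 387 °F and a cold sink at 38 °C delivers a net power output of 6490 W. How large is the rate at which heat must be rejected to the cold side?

Q̇_C ≈ 12700 W

T_H = 387 °F → (387 − 32) × 5/9 = 197.22 °C = 470.37 K.
T_C = 38 °C → 38 + 273.15 = 311.15 K.
Since the cycle is reversible, η = 1 − T_C/T_H = 1 − 311.15/470.37 = 0.3385.
Since Q_C/Q_H = T_C/T_H and Q_H = W/η, Q_C = W·T_C/(T_H − T_C) = 6490 × 311.15/159.22 = 12700 W.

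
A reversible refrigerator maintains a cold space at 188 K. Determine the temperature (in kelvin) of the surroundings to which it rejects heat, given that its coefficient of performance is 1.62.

T_H ≈ 304 K

COP_R = T_C/(T_H − T_C) ⇒ T_H = T_C·(1 + 1/COP_R) = 188.00 × (1 + 1/1.62) = 304 K.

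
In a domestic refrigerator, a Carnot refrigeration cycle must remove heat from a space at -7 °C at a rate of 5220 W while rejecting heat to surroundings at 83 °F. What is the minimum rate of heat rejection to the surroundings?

Q̇_H ≈ 5913 W

T_H = 83 °F → (83 − 32) × 5/9 = 28.33 °C = 301.48 K.
T_C = -7 °C → -7 + 273.15 = 266.15 K.
For a reversible cycle Q_H/Q_C = T_H/T_C, so Q_H = Q_C·T_H/T_C = 5220 × 301.48/266.15 = 5913 W.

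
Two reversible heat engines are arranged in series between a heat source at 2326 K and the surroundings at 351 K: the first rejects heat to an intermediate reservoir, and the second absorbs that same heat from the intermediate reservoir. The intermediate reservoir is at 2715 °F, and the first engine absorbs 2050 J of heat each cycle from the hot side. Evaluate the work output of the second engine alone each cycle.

W₂ ≈ 1245 J

T_m = 2715 °F → (2715 − 32) × 5/9 = 1490.56 °C = 1763.71 K.
Heat entering the second stage: Q_m = Q_H·(T_m/T_H) = 2050 × 1763.71/2326.00 = 1554 J.
Second-stage efficiency η₂ = 1 − T_C/T_m = 1 − 351.00/1763.71 = 0.8010, so W₂ = η₂·Q_m = 1245 J.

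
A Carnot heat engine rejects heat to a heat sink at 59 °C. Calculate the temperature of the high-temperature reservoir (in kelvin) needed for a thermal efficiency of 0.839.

T_C = 59 °C → 59 + 273.15 = 332.15 K.
From η = 1 − T_C/T_H, solving for T_H gives T_H = T_C/(1 − η) = 332.15/(1 − 0.839) = 2060 K.

T_H ≈ 2060 K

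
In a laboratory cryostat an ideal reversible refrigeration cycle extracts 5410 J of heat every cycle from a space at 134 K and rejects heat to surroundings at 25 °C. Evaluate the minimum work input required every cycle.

W_in ≈ 6627 J

T_H = 25 °C → 25 + 273.15 = 298.15 K.
Carnot COP: COP_R = T_C/(T_H − T_C) = 134.00/164.15 = 0.8163.
W = Q_C/COP_R = 5410/0.8163 = 6627 J.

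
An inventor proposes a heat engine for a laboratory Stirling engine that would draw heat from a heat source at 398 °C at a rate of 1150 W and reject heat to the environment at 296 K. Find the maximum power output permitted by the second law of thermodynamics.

T_H = 398 °C → 398 + 273.15 = 671.15 K.
The upper bound on efficiency is η_max = 1 − T_C/T_H = 1 − 296.00/671.15 = 0.5590.
W_max = η_max · Q_H = 0.5590 × 1150 = 643 W.

Ẇ_max ≈ 643 W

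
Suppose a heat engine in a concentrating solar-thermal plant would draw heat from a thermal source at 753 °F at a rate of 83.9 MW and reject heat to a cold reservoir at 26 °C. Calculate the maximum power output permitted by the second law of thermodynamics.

Ẇ_max ≈ 46.65 MW

T_H = 753 °F → (753 − 32) × 5/9 = 400.56 °C = 673.71 K.
T_C = 26 °C → 26 + 273.15 = 299.15 K.
The upper bound on efficiency is η_max = 1 − T_C/T_H = 1 − 299.15/673.71 = 0.5560.
W_max = η_max · Q_H = 0.5560 × 83.9 = 46.65 MW.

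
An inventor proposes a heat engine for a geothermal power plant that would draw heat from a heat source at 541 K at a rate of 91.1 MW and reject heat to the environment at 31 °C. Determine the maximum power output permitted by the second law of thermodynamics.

Ẇ_max ≈ 39.9 MW

T_C = 31 °C → 31 + 273.15 = 304.15 K.
The upper bound on efficiency is η_max = 1 − T_C/T_H = 1 − 304.15/541.00 = 0.4378.
W_max = η_max · Q_H = 0.4378 × 91.1 = 39.9 MW.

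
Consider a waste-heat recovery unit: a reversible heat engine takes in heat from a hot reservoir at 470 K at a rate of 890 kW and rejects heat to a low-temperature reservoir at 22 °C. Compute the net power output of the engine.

Ẇ ≈ 331.1 kW

T_C = 22 °C → 22 + 273.15 = 295.15 K.
For a reversible engine, η = 1 − T_C/T_H = 1 − 295.15/470.00 = 0.3720.
W = η·Q_H = 0.3720 × 890 = 331.1 kW.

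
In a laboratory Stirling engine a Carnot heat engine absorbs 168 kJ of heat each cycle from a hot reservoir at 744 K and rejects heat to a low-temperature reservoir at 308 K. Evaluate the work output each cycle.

The Carnot efficiency is η = 1 − T_C/T_H = 1 − 308.00/744.00 = 0.5860.
W = η·Q_H = 0.5860 × 168 = 98.5 kJ.

W ≈ 98.5 kJ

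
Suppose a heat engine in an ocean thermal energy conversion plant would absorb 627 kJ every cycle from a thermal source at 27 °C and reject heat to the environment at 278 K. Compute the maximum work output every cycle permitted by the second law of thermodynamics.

W_max ≈ 46.3 kJ

T_H = 27 °C → 27 + 273.15 = 300.15 K.
The second-law ceiling is the Carnot efficiency, η_max = 1 − T_C/T_H = 1 − 278.00/300.15 = 0.0738.
W_max = η_max · Q_H = 0.0738 × 627 = 46.3 kJ.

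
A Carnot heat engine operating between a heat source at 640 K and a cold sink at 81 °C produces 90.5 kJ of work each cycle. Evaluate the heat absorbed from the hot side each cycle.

T_C = 81 °C → 81 + 273.15 = 354.15 K.
The Carnot efficiency is η = 1 − T_C/T_H = 1 − 354.15/640.00 = 0.4466.
Q_H = W/η = 90.5/0.4466 = 203 kJ.

Q_H ≈ 203 kJ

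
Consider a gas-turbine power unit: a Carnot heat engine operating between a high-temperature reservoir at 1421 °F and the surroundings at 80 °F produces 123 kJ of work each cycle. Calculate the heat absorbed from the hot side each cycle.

T_H = 1421 °F → (1421 − 32) × 5/9 = 771.67 °C = 1044.82 K.
T_C = 80 °F → (80 − 32) × 5/9 = 26.67 °C = 299.82 K.
The Carnot efficiency is η = 1 − T_C/T_H = 1 − 299.82/1044.82 = 0.7130.
Q_H = W/η = 123/0.7130 = 172 kJ.

Q_H ≈ 172 kJ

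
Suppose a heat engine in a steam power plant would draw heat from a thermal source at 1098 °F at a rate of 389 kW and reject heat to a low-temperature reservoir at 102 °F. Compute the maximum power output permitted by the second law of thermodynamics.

T_H = 1098 °F → (1098 − 32) × 5/9 = 592.22 °C = 865.37 K.
T_C = 102 °F → (102 − 32) × 5/9 = 38.89 °C = 312.04 K.
By the Carnot theorem, η_max = 1 − T_C/T_H = 1 − 312.04/865.37 = 0.6394.
W_max = η_max · Q_H = 0.6394 × 389 = 249 kW.

Ẇ_max ≈ 249 kW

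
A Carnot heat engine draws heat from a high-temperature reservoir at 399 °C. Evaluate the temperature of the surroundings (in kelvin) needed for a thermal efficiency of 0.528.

T_H = 399 °C → 399 + 273.15 = 672.15 K.
From η = 1 − T_C/T_H, T_C = T_H·(1 − η) = 672.15 × (1 − 0.528) = 317 K.

T_C ≈ 317 K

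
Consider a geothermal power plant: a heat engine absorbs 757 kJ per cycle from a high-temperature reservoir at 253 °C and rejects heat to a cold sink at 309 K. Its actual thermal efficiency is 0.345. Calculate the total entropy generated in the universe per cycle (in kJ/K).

ΔS_univ ≈ 0.166 kJ/K

T_H = 253 °C → 253 + 273.15 = 526.15 K.
W = η·Q_H = 0.345 × 757 = 261.2 kJ, so Q_C = Q_H − W = 495.8 kJ.
The hot reservoir loses entropy Q_H/T_H = 757/526.15 = 1.439 kJ/K; the cold reservoir gains Q_C/T_C = 495.8/309.00 = 1.605 kJ/K.
ΔS_univ = −Q_H/T_H + Q_C/T_C = 0.166 kJ/K (> 0, since η = 0.345 < η_Carnot = 0.413).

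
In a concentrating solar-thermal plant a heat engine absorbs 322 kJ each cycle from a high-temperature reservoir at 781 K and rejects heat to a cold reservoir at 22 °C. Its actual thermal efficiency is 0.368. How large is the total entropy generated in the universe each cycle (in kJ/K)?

T_C = 22 °C → 22 + 273.15 = 295.15 K.
W = η·Q_H = 0.368 × 322 = 118.5 kJ, so Q_C = Q_H − W = 203.5 kJ.
The hot reservoir loses entropy Q_H/T_H = 322/781.00 = 0.4123 kJ/K; the cold reservoir gains Q_C/T_C = 203.5/295.15 = 0.6895 kJ/K.
ΔS_univ = −Q_H/T_H + Q_C/T_C = 0.277 kJ/K (> 0, since η = 0.368 < η_Carnot = 0.622).

ΔS_univ ≈ 0.277 kJ/K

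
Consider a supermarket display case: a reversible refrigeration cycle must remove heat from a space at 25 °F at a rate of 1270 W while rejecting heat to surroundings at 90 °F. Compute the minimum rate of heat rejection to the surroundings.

T_H = 90 °F → (90 − 32) × 5/9 = 32.22 °C = 305.37 K.
T_C = 25 °F → (25 − 32) × 5/9 = -3.89 °C = 269.26 K.
For a reversible cycle Q_H/Q_C = T_H/T_C, so Q_H = Q_C·T_H/T_C = 1270 × 305.37/269.26 = 1440 W.

Q̇_H ≈ 1440 W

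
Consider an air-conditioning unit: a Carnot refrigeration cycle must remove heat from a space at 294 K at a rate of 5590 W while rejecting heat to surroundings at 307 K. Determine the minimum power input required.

Ẇ_in ≈ 247.2 W

COP_R = T_C/(T_H − T_C) = 294.00/13.00 = 22.6154.
W = Q_C/COP_R = 5590/22.6154 = 247.2 W.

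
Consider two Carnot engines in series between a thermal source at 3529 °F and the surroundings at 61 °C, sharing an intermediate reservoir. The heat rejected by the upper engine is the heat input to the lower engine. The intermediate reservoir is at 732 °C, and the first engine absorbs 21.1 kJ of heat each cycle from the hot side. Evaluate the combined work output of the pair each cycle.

W_total ≈ 17.92 kJ

T_H = 3529 °F → (3529 − 32) × 5/9 = 1942.78 °C = 2215.93 K.
T_C = 61 °C → 61 + 273.15 = 334.15 K.
Two reversible stages in series are equivalent to a single Carnot engine between T_H and T_C, so η_total = 1 − T_C/T_H = 1 − 334.15/2215.93 = 0.8492.
W_total = η_total · Q_H = 0.8492 × 21.1 = 17.92 kJ.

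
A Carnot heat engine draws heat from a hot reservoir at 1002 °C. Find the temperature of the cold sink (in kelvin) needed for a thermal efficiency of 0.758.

T_H = 1002 °C → 1002 + 273.15 = 1275.15 K.
From η = 1 − T_C/T_H, T_C = T_H·(1 − η) = 1275.15 × (1 − 0.758) = 309 K.

T_C ≈ 309 K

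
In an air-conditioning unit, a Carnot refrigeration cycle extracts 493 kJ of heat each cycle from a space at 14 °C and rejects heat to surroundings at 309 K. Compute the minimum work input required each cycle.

T_C = 14 °C → 14 + 273.15 = 287.15 K.
For a reversible refrigerator, COP_R = T_C/(T_H − T_C) = 287.15/21.85 = 13.1419.
W = Q_C/COP_R = 493/13.1419 = 37.5 kJ.

W_in ≈ 37.5 kJ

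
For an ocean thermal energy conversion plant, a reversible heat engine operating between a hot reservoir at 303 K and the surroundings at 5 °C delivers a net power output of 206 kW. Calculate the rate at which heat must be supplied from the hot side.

T_C = 5 °C → 5 + 273.15 = 278.15 K.
η_rev = 1 − T_C/T_H = 1 − 278.15/303.00 = 0.0820.
Q_H = W/η = 206/0.0820 = 2512 kW.

Q̇_H ≈ 2512 kW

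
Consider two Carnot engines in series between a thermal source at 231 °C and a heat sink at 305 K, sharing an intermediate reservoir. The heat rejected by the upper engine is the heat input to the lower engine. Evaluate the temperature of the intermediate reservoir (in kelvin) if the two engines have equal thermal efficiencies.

T_m ≈ 392 K

T_H = 231 °C → 231 + 273.15 = 504.15 K.
Equal efficiencies require 1 − T_m/T_H = 1 − T_C/T_m, i.e. T_m/T_H = T_C/T_m, so T_m = √(T_H·T_C) = √(504.15 × 305.00) = 392 K.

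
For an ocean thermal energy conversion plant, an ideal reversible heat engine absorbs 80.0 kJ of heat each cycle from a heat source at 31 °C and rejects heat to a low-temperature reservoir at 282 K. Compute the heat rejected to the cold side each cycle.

T_H = 31 °C → 31 + 273.15 = 304.15 K.
Since the cycle is reversible, η = 1 − T_C/T_H = 1 − 282.00/304.15 = 0.0728.
For a reversible cycle Q_C/Q_H = T_C/T_H, so Q_C = 80.0 × 282.00/304.15 = 74.2 kJ.

Q_C ≈ 74.2 kJ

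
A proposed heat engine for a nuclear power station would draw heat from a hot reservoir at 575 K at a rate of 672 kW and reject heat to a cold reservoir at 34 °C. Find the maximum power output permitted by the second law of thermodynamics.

T_C = 34 °C → 34 + 273.15 = 307.15 K.
By the Carnot theorem, η_max = 1 − T_C/T_H = 1 − 307.15/575.00 = 0.4658.
W_max = η_max · Q_H = 0.4658 × 672 = 313 kW.

Ẇ_max ≈ 313 kW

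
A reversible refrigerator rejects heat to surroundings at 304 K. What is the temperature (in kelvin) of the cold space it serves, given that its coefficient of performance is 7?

T_C ≈ 266 K

COP_R = T_C/(T_H − T_C) ⇒ T_C = T_H·COP_R/(1 + COP_R) = 304.00 × 7/(1 + 7) = 266 K.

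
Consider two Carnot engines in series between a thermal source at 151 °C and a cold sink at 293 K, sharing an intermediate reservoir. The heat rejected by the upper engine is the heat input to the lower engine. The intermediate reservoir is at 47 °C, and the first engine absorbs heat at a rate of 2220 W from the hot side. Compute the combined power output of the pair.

Ẇ_total ≈ 686.4 W

T_H = 151 °C → 151 + 273.15 = 424.15 K.
Two reversible stages in series are equivalent to a single Carnot engine between T_H and T_C, so η_total = 1 − T_C/T_H = 1 − 293.00/424.15 = 0.3092.
W_total = η_total · Q_H = 0.3092 × 2220 = 686.4 W.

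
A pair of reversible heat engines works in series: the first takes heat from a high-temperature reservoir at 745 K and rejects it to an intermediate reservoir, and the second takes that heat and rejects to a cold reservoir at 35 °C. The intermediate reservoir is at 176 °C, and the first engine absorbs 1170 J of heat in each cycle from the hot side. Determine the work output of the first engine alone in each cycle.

W₁ ≈ 465 J

T_C = 35 °C → 35 + 273.15 = 308.15 K.
T_m = 176 °C → 176 + 273.15 = 449.15 K.
First-stage efficiency η₁ = 1 − T_m/T_H = 1 − 449.15/745.00 = 0.3971.
W₁ = η₁·Q_H = 0.3971 × 1170 = 465 J.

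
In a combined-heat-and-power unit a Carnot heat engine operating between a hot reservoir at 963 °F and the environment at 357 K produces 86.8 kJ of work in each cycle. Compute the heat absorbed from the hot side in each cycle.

Q_H ≈ 158.3 kJ

T_H = 963 °F → (963 − 32) × 5/9 = 517.22 °C = 790.37 K.
Since the cycle is reversible, η = 1 − T_C/T_H = 1 − 357.00/790.37 = 0.5483.
Q_H = W/η = 86.8/0.5483 = 158.3 kJ.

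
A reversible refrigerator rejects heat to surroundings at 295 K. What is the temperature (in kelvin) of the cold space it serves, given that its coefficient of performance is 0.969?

COP_R = T_C/(T_H − T_C) ⇒ T_C = T_H·COP_R/(1 + COP_R) = 295.00 × 0.969/(1 + 0.969) = 145.2 K.

T_C ≈ 145.2 K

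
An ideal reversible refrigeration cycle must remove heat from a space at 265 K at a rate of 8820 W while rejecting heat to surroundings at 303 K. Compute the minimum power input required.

For a reversible refrigerator, COP_R = T_C/(T_H − T_C) = 265.00/38.00 = 6.9737.
W = Q_C/COP_R = 8820/6.9737 = 1260 W.

Ẇ_in ≈ 1260 W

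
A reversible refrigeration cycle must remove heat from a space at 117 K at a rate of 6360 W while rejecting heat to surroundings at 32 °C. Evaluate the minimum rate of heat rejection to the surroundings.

Q̇_H ≈ 16600 W

T_H = 32 °C → 32 + 273.15 = 305.15 K.
For a reversible cycle Q_H/Q_C = T_H/T_C, so Q_H = Q_C·T_H/T_C = 6360 × 305.15/117.00 = 16600 W.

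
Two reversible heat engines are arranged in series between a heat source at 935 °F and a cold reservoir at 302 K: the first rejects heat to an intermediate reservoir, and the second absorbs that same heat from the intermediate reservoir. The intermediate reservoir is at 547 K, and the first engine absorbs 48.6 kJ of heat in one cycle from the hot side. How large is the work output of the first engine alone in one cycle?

T_H = 935 °F → (935 − 32) × 5/9 = 501.67 °C = 774.82 K.
First-stage efficiency η₁ = 1 − T_m/T_H = 1 − 547.00/774.82 = 0.2940.
W₁ = η₁·Q_H = 0.2940 × 48.6 = 14.3 kJ.

W₁ ≈ 14.3 kJ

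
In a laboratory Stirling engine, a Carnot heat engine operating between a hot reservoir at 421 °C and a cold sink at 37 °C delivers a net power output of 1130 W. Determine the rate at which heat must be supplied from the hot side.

T_H = 421 °C → 421 + 273.15 = 694.15 K.
T_C = 37 °C → 37 + 273.15 = 310.15 K.
Since the cycle is reversible, η = 1 − T_C/T_H = 1 − 310.15/694.15 = 0.5532.
Q_H = W/η = 1130/0.5532 = 2040 W.

Q̇_H ≈ 2040 W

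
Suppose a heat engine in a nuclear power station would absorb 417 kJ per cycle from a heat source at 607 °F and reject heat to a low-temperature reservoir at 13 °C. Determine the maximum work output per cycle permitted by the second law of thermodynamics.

T_H = 607 °F → (607 − 32) × 5/9 = 319.44 °C = 592.59 K.
T_C = 13 °C → 13 + 273.15 = 286.15 K.
The upper bound on efficiency is η_max = 1 − T_C/T_H = 1 − 286.15/592.59 = 0.5171.
W_max = η_max · Q_H = 0.5171 × 417 = 215.6 kJ.

W_max ≈ 215.6 kJ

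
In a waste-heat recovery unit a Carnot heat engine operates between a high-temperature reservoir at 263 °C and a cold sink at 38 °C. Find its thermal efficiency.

η ≈ 0.420

T_H = 263 °C → 263 + 273.15 = 536.15 K.
T_C = 38 °C → 38 + 273.15 = 311.15 K.
For a reversible engine, η = 1 − T_C/T_H = 1 − 311.15/536.15 = 0.420.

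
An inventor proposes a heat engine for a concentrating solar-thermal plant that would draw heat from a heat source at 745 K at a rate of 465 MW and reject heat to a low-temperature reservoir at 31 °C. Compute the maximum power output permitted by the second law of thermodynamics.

Ẇ_max ≈ 275.2 MW

T_C = 31 °C → 31 + 273.15 = 304.15 K.
No engine can exceed the Carnot limit: η_max = 1 − T_C/T_H = 1 − 304.15/745.00 = 0.5917.
W_max = η_max · Q_H = 0.5917 × 465 = 275.2 MW.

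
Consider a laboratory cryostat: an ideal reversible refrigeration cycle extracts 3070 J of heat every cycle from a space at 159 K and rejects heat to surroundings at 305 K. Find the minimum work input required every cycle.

W_in ≈ 2820 J

For a reversible refrigerator, COP_R = T_C/(T_H − T_C) = 159.00/146.00 = 1.0890.
W = Q_C/COP_R = 3070/1.0890 = 2820 J.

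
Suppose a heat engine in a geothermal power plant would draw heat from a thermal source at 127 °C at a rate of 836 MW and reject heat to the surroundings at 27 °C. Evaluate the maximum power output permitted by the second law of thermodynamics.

T_H = 127 °C → 127 + 273.15 = 400.15 K.
T_C = 27 °C → 27 + 273.15 = 300.15 K.
The second-law ceiling is the Carnot efficiency, η_max = 1 − T_C/T_H = 1 − 300.15/400.15 = 0.2499.
W_max = η_max · Q_H = 0.2499 × 836 = 209 MW.

Ẇ_max ≈ 209 MW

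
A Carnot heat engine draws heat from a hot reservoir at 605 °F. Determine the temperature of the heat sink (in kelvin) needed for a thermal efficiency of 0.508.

T_H = 605 °F → (605 − 32) × 5/9 = 318.33 °C = 591.48 K.
From η = 1 − T_C/T_H, T_C = T_H·(1 − η) = 591.48 × (1 − 0.508) = 291 K.

T_C ≈ 291 K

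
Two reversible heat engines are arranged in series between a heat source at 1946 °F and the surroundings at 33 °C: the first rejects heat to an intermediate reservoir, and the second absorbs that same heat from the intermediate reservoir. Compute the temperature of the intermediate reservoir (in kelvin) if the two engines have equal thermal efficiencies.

T_m ≈ 640 K

T_H = 1946 °F → (1946 − 32) × 5/9 = 1063.33 °C = 1336.48 K.
T_C = 33 °C → 33 + 273.15 = 306.15 K.
Equal efficiencies require 1 − T_m/T_H = 1 − T_C/T_m, i.e. T_m/T_H = T_C/T_m, so T_m = √(T_H·T_C) = √(1336.48 × 306.15) = 640 K.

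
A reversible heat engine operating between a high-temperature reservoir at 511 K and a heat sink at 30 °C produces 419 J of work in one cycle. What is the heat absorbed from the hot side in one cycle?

T_C = 30 °C → 30 + 273.15 = 303.15 K.
η_rev = 1 − T_C/T_H = 1 − 303.15/511.00 = 0.4068.
Q_H = W/η = 419/0.4068 = 1030 J.

Q_H ≈ 1030 J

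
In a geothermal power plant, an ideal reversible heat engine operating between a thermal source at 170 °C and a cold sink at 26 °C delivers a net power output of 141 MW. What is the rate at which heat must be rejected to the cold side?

T_H = 170 °C → 170 + 273.15 = 443.15 K.
T_C = 26 °C → 26 + 273.15 = 299.15 K.
The Carnot efficiency is η = 1 − T_C/T_H = 1 − 299.15/443.15 = 0.3249.
Since Q_C/Q_H = T_C/T_H and Q_H = W/η, Q_C = W·T_C/(T_H − T_C) = 141 × 299.15/144.00 = 293 MW.

Q̇_C ≈ 293 MW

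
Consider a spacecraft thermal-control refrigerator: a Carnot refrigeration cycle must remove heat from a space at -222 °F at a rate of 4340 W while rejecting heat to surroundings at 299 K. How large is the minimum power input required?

Ẇ_in ≈ 5490 W

T_C = -222 °F → (-222 − 32) × 5/9 = -141.11 °C = 132.04 K.
COP_R = T_C/(T_H − T_C) = 132.04/166.96 = 0.7908.
W = Q_C/COP_R = 4340/0.7908 = 5490 W.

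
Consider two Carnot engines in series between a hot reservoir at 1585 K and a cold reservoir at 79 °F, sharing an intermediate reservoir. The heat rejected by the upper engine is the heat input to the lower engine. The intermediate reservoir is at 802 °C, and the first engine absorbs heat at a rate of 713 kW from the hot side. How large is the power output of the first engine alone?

T_C = 79 °F → (79 − 32) × 5/9 = 26.11 °C = 299.26 K.
T_m = 802 °C → 802 + 273.15 = 1075.15 K.
First-stage efficiency η₁ = 1 − T_m/T_H = 1 − 1075.15/1585.00 = 0.3217.
W₁ = η₁·Q_H = 0.3217 × 713 = 229.4 kW.

Ẇ₁ ≈ 229.4 kW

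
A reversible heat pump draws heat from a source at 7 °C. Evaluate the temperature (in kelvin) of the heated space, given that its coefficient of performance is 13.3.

T_H ≈ 303 K

T_C = 7 °C → 7 + 273.15 = 280.15 K.
COP_HP = T_H/(T_H − T_C) ⇒ T_H = T_C·COP_HP/(COP_HP − 1) = 280.15 × 13.3/(13.3 − 1) = 303 K.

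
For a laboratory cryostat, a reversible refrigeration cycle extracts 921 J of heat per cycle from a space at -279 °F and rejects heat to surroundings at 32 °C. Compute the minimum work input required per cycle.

W_in ≈ 1880 J

T_H = 32 °C → 32 + 273.15 = 305.15 K.
T_C = -279 °F → (-279 − 32) × 5/9 = -172.78 °C = 100.37 K.
The reversible coefficient of performance is COP_R = T_C/(T_H − T_C) = 100.37/204.78 = 0.4902.
W = Q_C/COP_R = 921/0.4902 = 1880 J.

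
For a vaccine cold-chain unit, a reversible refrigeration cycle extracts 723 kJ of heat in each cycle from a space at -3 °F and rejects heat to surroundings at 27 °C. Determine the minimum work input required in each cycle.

W_in ≈ 132 kJ

T_H = 27 °C → 27 + 273.15 = 300.15 K.
T_C = -3 °F → (-3 − 32) × 5/9 = -19.44 °C = 253.71 K.
COP_R = T_C/(T_H − T_C) = 253.71/46.44 = 5.4626.
W = Q_C/COP_R = 723/5.4626 = 132 kJ.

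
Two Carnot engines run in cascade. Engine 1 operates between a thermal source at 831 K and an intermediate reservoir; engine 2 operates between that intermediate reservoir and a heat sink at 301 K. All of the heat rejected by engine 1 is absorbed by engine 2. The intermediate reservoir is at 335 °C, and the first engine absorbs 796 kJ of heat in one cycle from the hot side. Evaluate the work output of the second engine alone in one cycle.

T_m = 335 °C → 335 + 273.15 = 608.15 K.
Heat entering the second stage: Q_m = Q_H·(T_m/T_H) = 796 × 608.15/831.00 = 583 kJ.
Second-stage efficiency η₂ = 1 − T_C/T_m = 1 − 301.00/608.15 = 0.5051, so W₂ = η₂·Q_m = 294 kJ.

W₂ ≈ 294 kJ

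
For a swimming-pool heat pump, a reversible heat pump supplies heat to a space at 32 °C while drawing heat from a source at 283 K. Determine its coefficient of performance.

COP_HP ≈ 13.8

T_H = 32 °C → 32 + 273.15 = 305.15 K.
For a reversible heat pump, COP_HP = T_H/(T_H − T_C) = 305.15/(305.15 − 283.00) = 13.8.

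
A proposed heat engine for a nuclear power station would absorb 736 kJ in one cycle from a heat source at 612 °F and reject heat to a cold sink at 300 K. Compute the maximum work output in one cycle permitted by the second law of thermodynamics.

W_max ≈ 365 kJ

T_H = 612 °F → (612 − 32) × 5/9 = 322.22 °C = 595.37 K.
The upper bound on efficiency is η_max = 1 − T_C/T_H = 1 − 300.00/595.37 = 0.4961.
W_max = η_max · Q_H = 0.4961 × 736 = 365 kJ.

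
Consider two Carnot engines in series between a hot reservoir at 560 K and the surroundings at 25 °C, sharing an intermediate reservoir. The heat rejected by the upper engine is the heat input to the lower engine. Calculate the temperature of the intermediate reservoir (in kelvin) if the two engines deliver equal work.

T_C = 25 °C → 25 + 273.15 = 298.15 K.
For reversible stages Q_m = Q_H·(T_m/T_H). Setting W₁ = Q_H(1 − T_m/T_H) equal to W₂ = Q_m(1 − T_C/T_m) = Q_H·(T_m − T_C)/T_H gives T_H − T_m = T_m − T_C, so T_m = (T_H + T_C)/2 = (560.00 + 298.15)/2 = 429 K.

T_m ≈ 429 K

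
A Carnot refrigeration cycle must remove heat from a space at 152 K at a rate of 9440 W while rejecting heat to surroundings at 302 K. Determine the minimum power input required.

COP_R = T_C/(T_H − T_C) = 152.00/150.00 = 1.0133.
W = Q_C/COP_R = 9440/1.0133 = 9320 W.

Ẇ_in ≈ 9320 W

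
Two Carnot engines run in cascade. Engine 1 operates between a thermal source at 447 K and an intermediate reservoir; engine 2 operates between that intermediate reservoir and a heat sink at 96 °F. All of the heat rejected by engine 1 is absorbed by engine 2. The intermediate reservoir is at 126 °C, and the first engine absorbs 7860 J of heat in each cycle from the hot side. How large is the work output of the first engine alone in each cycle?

T_C = 96 °F → (96 − 32) × 5/9 = 35.56 °C = 308.71 K.
T_m = 126 °C → 126 + 273.15 = 399.15 K.
First-stage efficiency η₁ = 1 − T_m/T_H = 1 − 399.15/447.00 = 0.1070.
W₁ = η₁·Q_H = 0.1070 × 7860 = 841.4 J.

W₁ ≈ 841.4 J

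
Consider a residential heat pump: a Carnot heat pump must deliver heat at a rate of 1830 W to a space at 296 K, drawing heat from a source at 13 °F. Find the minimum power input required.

Ẇ_in ≈ 207 W

T_C = 13 °F → (13 − 32) × 5/9 = -10.56 °C = 262.59 K.
COP_HP = T_H/(T_H − T_C) = 296.00/33.41 = 8.8608.
W = Q_H/COP_HP = 1830/8.8608 = 207 W.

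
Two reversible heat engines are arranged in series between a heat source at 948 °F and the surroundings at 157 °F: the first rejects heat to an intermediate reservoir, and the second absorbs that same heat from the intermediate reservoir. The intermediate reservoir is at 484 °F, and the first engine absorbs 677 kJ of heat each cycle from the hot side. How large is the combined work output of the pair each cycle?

T_H = 948 °F → (948 − 32) × 5/9 = 508.89 °C = 782.04 K.
T_C = 157 °F → (157 − 32) × 5/9 = 69.44 °C = 342.59 K.
Two reversible stages in series are equivalent to a single Carnot engine between T_H and T_C, so η_total = 1 − T_C/T_H = 1 − 342.59/782.04 = 0.5619.
W_total = η_total · Q_H = 0.5619 × 677 = 380 kJ.

W_total ≈ 380 kJ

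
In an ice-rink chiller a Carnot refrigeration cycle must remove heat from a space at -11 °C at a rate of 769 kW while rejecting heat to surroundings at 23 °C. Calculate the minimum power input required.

T_H = 23 °C → 23 + 273.15 = 296.15 K.
T_C = -11 °C → -11 + 273.15 = 262.15 K.
For a reversible refrigerator, COP_R = T_C/(T_H − T_C) = 262.15/34.00 = 7.7103.
W = Q_C/COP_R = 769/7.7103 = 99.7 kW.

Ẇ_in ≈ 99.7 kW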